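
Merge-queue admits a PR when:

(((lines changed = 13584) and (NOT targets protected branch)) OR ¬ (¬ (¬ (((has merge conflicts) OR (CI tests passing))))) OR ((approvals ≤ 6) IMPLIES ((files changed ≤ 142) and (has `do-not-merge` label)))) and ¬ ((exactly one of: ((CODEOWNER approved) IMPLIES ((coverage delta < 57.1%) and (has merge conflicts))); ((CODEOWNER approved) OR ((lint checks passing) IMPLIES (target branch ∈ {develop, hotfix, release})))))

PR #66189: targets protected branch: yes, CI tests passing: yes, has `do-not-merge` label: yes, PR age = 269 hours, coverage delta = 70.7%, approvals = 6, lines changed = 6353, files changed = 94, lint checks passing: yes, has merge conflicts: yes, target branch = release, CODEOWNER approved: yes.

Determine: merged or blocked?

Atomic conditions:
  lines changed = 13584: 6353 == 13584 is false
  NOT targets protected branch: yes → false
  has merge conflicts: yes → true
  CI tests passing: yes → true
  approvals ≤ 6: 6 ≤ 6 is true
  files changed ≤ 142: 94 ≤ 142 is true
  has `do-not-merge` label: yes → true
  CODEOWNER approved: yes → true
  coverage delta < 57.1%: 70.7 < 57.1 is false
  lint checks passing: yes → true
  target branch ∈ {develop, hotfix, release}: release is in the set → true
Combine:
[1.1] false AND false = false
[1.2.1.1.1] true OR true = true
[1.2.1.1] NOT true = false
[1.2.1] NOT false = true
[1.2] NOT true = false
[1.3.2] true AND true = true
[1.3] true → true = true
[1] false OR false OR true = true
[2.1.1.2] false AND true = false
[2.1.1] true → false = false
[2.1.2.2] true → true = true
[2.1.2] true OR true = true
[2.1] exactly-one(false, true) = true
[2] NOT true = false
[root] true AND false = false
Overall: false → blocked

Blocked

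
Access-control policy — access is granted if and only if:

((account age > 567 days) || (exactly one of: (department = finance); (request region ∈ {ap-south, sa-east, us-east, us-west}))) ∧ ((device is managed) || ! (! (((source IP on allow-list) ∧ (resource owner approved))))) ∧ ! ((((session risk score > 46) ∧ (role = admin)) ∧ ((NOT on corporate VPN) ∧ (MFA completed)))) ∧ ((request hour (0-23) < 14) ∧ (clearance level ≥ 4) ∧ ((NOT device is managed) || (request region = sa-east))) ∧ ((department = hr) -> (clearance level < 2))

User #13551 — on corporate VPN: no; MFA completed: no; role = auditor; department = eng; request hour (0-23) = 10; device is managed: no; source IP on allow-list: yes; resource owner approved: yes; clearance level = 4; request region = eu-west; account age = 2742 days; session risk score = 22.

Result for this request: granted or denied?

Granted

Atomic conditions:
  account age > 567 days: 2742 > 567 is true
  department = finance: eng == finance is false
  request region ∈ {ap-south, sa-east, us-east, us-west}: eu-west is not in the set → false
  device is managed: no → false
  source IP on allow-list: yes → true
  resource owner approved: yes → true
  session risk score > 46: 22 > 46 is false
  role = admin: auditor == admin is false
  NOT on corporate VPN: no → true
  MFA completed: no → false
  request hour (0-23) < 14: 10 < 14 is true
  clearance level ≥ 4: 4 ≥ 4 is true
  NOT device is managed: no → true
  request region = sa-east: eu-west == sa-east is false
  department = hr: eng == hr is false
  clearance level < 2: 4 < 2 is false
Combine:
[1.2] exactly-one(false, false) = false
[1] true OR false = true
[2.2.1.1] true AND true = true
[2.2.1] NOT true = false
[2.2] NOT false = true
[2] false OR true = true
[3.1.1] false AND false = false
[3.1.2] true AND false = false
[3.1] false AND false = false
[3] NOT false = true
[4.3] true OR false = true
[4] true AND true AND true = true
[5] false → false (antecedent false ⇒ implication holds) = true
[root] true AND true AND true AND true AND true = true
Overall: true → granted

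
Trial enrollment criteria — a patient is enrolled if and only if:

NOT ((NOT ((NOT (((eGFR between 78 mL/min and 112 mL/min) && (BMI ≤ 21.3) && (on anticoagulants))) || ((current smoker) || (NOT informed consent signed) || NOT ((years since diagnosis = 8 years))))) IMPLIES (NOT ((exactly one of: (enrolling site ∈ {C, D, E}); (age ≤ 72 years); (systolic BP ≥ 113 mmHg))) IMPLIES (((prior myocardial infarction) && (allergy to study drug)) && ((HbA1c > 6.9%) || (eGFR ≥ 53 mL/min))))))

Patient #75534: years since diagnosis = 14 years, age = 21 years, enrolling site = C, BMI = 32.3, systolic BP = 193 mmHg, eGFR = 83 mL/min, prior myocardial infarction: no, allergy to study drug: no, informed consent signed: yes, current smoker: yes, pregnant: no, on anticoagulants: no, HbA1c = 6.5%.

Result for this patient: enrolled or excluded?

Excluded

Atomic conditions:
  eGFR between 78 mL/min and 112 mL/min: 83 in [78, 112] is true
  BMI ≤ 21.3: 32.3 ≤ 21.3 is false
  on anticoagulants: no → false
  current smoker: yes → true
  NOT informed consent signed: yes → false
  years since diagnosis = 8 years: 14 == 8 is false
  enrolling site ∈ {C, D, E}: C is in the set → true
  age ≤ 72 years: 21 ≤ 72 is true
  systolic BP ≥ 113 mmHg: 193 ≥ 113 is true
  prior myocardial infarction: no → false
  allergy to study drug: no → false
  HbA1c > 6.9%: 6.5 > 6.9 is false
  eGFR ≥ 53 mL/min: 83 ≥ 53 is true
Combine:
[1.1.1.1.1] true AND false AND false = false
[1.1.1.1] NOT false = true
[1.1.1.2.3] NOT false = true
[1.1.1.2] true OR false OR true = true
[1.1.1] true OR true = true
[1.1] NOT true = false
[1.2.1.1] exactly-one(true, true, true) = false
[1.2.1] NOT false = true
[1.2.2.1] false AND false = false
[1.2.2.2] false OR true = true
[1.2.2] false AND true = false
[1.2] true → false = false
[1] false → false (antecedent false ⇒ implication holds) = true
[root] NOT true = false
Overall: false → excluded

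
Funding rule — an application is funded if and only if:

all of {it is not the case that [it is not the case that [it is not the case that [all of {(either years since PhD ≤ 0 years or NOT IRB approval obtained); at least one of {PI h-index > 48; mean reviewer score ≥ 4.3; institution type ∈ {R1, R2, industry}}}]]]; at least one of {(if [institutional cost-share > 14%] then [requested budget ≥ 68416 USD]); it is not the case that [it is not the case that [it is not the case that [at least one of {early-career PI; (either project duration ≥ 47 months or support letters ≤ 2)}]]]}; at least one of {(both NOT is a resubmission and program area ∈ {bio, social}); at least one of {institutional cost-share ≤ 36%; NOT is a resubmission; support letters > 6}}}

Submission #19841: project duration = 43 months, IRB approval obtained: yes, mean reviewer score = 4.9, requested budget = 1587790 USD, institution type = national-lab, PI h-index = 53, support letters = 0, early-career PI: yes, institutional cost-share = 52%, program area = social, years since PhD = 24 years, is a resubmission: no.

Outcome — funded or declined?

Funded

Atomic conditions:
  years since PhD ≤ 0 years: 24 ≤ 0 is false
  NOT IRB approval obtained: yes → false
  PI h-index > 48: 53 > 48 is true
  mean reviewer score ≥ 4.3: 4.9 ≥ 4.3 is true
  institution type ∈ {R1, R2, industry}: national-lab is not in the set → false
  institutional cost-share > 14%: 52 > 14 is true
  requested budget ≥ 68416 USD: 1587790 ≥ 68416 is true
  early-career PI: yes → true
  project duration ≥ 47 months: 43 ≥ 47 is false
  support letters ≤ 2: 0 ≤ 2 is true
  NOT is a resubmission: no → true
  program area ∈ {bio, social}: social is in the set → true
  institutional cost-share ≤ 36%: 52 ≤ 36 is false
  support letters > 6: 0 > 6 is false
Combine:
[1.1.1.1.1] false OR false = false
[1.1.1.1.2] true OR true OR false = true
[1.1.1.1] false AND true = false
[1.1.1] NOT false = true
[1.1] NOT true = false
[1] NOT false = true
[2.1] true → true = true
[2.2.1.1.1.2] false OR true = true
[2.2.1.1.1] true OR true = true
[2.2.1.1] NOT true = false
[2.2.1] NOT false = true
[2.2] NOT true = false
[2] true OR false = true
[3.1] true AND true = true
[3.2] false OR true OR false = true
[3] true OR true = true
[root] true AND true AND true = true
Overall: true → funded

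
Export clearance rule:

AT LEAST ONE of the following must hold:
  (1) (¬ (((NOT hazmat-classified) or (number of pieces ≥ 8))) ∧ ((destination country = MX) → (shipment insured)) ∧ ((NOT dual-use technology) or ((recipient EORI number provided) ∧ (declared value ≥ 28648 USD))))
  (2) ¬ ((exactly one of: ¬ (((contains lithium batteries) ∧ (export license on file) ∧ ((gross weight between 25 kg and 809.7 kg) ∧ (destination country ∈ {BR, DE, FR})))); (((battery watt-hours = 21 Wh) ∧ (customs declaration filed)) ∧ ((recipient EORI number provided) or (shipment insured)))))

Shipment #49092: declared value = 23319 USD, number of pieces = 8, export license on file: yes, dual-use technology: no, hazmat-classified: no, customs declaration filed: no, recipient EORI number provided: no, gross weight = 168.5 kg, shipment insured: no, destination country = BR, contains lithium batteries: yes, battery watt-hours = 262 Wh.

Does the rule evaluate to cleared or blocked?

Cleared

Atomic conditions:
  NOT hazmat-classified: no → true
  number of pieces ≥ 8: 8 ≥ 8 is true
  destination country = MX: BR == MX is false
  shipment insured: no → false
  NOT dual-use technology: no → true
  recipient EORI number provided: no → false
  declared value ≥ 28648 USD: 23319 ≥ 28648 is false
  contains lithium batteries: yes → true
  export license on file: yes → true
  gross weight between 25 kg and 809.7 kg: 168.5 in [25, 809.7] is true
  destination country ∈ {BR, DE, FR}: BR is in the set → true
  battery watt-hours = 21 Wh: 262 == 21 is false
  customs declaration filed: no → false
Combine:
[1.1.1] true OR true = true
[1.1] NOT true = false
[1.2] false → false (antecedent false ⇒ implication holds) = true
[1.3.2] false AND false = false
[1.3] true OR false = true
[1] false AND true AND true = false
[2.1.1.1.3] true AND true = true
[2.1.1.1] true AND true AND true = true
[2.1.1] NOT true = false
[2.1.2.1] false AND false = false
[2.1.2.2] false OR false = false
[2.1.2] false AND false = false
[2.1] exactly-one(false, false) = false
[2] NOT false = true
[root] false OR true = true
Overall: true → cleared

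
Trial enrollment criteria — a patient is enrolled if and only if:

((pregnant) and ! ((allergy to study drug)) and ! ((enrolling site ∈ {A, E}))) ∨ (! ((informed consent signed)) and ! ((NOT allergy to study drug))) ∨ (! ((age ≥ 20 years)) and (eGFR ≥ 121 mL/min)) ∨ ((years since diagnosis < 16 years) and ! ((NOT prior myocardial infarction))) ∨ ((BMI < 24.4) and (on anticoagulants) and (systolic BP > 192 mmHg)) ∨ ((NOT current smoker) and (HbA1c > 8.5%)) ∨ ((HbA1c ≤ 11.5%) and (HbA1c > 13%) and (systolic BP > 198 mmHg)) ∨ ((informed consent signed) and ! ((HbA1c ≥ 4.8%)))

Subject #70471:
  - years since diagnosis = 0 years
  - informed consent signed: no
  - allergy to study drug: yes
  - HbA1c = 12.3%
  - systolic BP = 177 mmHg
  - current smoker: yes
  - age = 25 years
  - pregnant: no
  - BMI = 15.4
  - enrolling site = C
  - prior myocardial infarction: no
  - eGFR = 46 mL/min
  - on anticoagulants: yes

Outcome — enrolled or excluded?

Enrolled

Atomic conditions:
  pregnant: no → false
  allergy to study drug: yes → true
  enrolling site ∈ {A, E}: C is not in the set → false
  informed consent signed: no → false
  NOT allergy to study drug: yes → false
  age ≥ 20 years: 25 ≥ 20 is true
  eGFR ≥ 121 mL/min: 46 ≥ 121 is false
  years since diagnosis < 16 years: 0 < 16 is true
  NOT prior myocardial infarction: no → true
  BMI < 24.4: 15.4 < 24.4 is true
  on anticoagulants: yes → true
  systolic BP > 192 mmHg: 177 > 192 is false
  NOT current smoker: yes → false
  HbA1c > 8.5%: 12.3 > 8.5 is true
  HbA1c ≤ 11.5%: 12.3 ≤ 11.5 is false
  HbA1c > 13%: 12.3 > 13 is false
  systolic BP > 198 mmHg: 177 > 198 is false
  HbA1c ≥ 4.8%: 12.3 ≥ 4.8 is true
Combine:
[1.2] NOT true = false
[1.3] NOT false = true
[1] false AND false AND true = false
[2.1] NOT false = true
[2.2] NOT false = true
[2] true AND true = true
[3.1] NOT true = false
[3] false AND false = false
[4.2] NOT true = false
[4] true AND false = false
[5] true AND true AND false = false
[6] false AND true = false
[7] false AND false AND false = false
[8.2] NOT true = false
[8] false AND false = false
[root] false OR true OR false OR false OR false OR false OR false OR false = true
Overall: true → enrolled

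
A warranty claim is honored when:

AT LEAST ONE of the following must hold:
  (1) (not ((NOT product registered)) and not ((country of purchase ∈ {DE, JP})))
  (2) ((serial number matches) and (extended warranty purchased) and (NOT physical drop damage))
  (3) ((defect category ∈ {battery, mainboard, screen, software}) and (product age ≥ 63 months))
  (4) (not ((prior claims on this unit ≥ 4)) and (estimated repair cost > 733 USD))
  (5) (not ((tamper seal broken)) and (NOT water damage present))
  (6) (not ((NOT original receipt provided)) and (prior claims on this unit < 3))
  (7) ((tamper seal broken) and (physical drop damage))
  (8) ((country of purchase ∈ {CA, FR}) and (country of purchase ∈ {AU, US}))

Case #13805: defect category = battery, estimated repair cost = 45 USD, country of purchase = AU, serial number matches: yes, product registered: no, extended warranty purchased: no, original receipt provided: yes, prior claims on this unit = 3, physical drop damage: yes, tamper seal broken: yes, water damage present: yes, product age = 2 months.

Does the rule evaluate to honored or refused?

Atomic conditions:
  NOT product registered: no → true
  country of purchase ∈ {DE, JP}: AU is not in the set → false
  serial number matches: yes → true
  extended warranty purchased: no → false
  NOT physical drop damage: yes → false
  defect category ∈ {battery, mainboard, screen, software}: battery is in the set → true
  product age ≥ 63 months: 2 ≥ 63 is false
  prior claims on this unit ≥ 4: 3 ≥ 4 is false
  estimated repair cost > 733 USD: 45 > 733 is false
  tamper seal broken: yes → true
  NOT water damage present: yes → false
  NOT original receipt provided: yes → false
  prior claims on this unit < 3: 3 < 3 is false
  physical drop damage: yes → true
  country of purchase ∈ {CA, FR}: AU is not in the set → false
  country of purchase ∈ {AU, US}: AU is in the set → true
Combine:
[1.1] NOT true = false
[1.2] NOT false = true
[1] false AND true = false
[2] true AND false AND false = false
[3] true AND false = false
[4.1] NOT false = true
[4] true AND false = false
[5.1] NOT true = false
[5] false AND false = false
[6.1] NOT false = true
[6] true AND false = false
[7] true AND true = true
[8] false AND true = false
[root] false OR false OR false OR false OR false OR false OR true OR false = true
Overall: true → honored

Honored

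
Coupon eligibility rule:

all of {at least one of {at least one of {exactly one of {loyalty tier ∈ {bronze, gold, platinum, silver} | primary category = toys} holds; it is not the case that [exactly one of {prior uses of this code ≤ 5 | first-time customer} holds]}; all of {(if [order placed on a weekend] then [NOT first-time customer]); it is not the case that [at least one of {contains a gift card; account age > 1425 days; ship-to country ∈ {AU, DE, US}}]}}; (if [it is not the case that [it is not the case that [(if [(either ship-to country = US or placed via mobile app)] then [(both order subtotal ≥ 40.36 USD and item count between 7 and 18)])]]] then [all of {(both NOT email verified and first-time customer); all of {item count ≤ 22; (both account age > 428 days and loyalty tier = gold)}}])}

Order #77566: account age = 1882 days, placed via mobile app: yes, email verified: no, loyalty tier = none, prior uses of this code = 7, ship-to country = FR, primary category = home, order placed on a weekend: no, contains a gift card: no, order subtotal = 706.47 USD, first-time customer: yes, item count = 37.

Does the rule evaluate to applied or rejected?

Atomic conditions:
  loyalty tier ∈ {bronze, gold, platinum, silver}: none is not in the set → false
  primary category = toys: home == toys is false
  prior uses of this code ≤ 5: 7 ≤ 5 is false
  first-time customer: yes → true
  order placed on a weekend: no → false
  NOT first-time customer: yes → false
  contains a gift card: no → false
  account age > 1425 days: 1882 > 1425 is true
  ship-to country ∈ {AU, DE, US}: FR is not in the set → false
  ship-to country = US: FR == US is false
  placed via mobile app: yes → true
  order subtotal ≥ 40.36 USD: 706.47 ≥ 40.36 is true
  item count between 7 and 18: 37 in [7, 18] is false
  NOT email verified: no → true
  item count ≤ 22: 37 ≤ 22 is false
  account age > 428 days: 1882 > 428 is true
  loyalty tier = gold: none == gold is false
Combine:
[1.1.1] exactly-one(false, false) = false
[1.1.2.1] exactly-one(false, true) = true
[1.1.2] NOT true = false
[1.1] false OR false = false
[1.2.1] false → false (antecedent false ⇒ implication holds) = true
[1.2.2.1] false OR true OR false = true
[1.2.2] NOT true = false
[1.2] true AND false = false
[1] false OR false = false
[2.1.1.1.1] false OR true = true
[2.1.1.1.2] true AND false = false
[2.1.1.1] true → false = false
[2.1.1] NOT false = true
[2.1] NOT true = false
[2.2.1] true AND true = true
[2.2.2.2] true AND false = false
[2.2.2] false AND false = false
[2.2] true AND false = false
[2] false → false (antecedent false ⇒ implication holds) = true
[root] false AND true = false
Overall: false → rejected

Rejected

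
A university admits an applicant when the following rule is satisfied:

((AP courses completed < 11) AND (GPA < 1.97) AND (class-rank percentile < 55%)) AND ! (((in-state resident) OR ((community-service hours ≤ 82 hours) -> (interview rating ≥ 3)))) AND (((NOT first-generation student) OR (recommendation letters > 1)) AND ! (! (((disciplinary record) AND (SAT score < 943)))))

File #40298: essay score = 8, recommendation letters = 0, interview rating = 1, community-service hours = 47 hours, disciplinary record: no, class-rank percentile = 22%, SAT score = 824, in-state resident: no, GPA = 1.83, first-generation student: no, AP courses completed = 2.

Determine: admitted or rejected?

Rejected

Atomic conditions:
  AP courses completed < 11: 2 < 11 is true
  GPA < 1.97: 1.83 < 1.97 is true
  class-rank percentile < 55%: 22 < 55 is true
  in-state resident: no → false
  community-service hours ≤ 82 hours: 47 ≤ 82 is true
  interview rating ≥ 3: 1 ≥ 3 is false
  NOT first-generation student: no → true
  recommendation letters > 1: 0 > 1 is false
  disciplinary record: no → false
  SAT score < 943: 824 < 943 is true
Combine:
[1] true AND true AND true = true
[2.1.2] true → false = false
[2.1] false OR false = false
[2] NOT false = true
[3.1] true OR false = true
[3.2.1.1] false AND true = false
[3.2.1] NOT false = true
[3.2] NOT true = false
[3] true AND false = false
[root] true AND true AND false = false
Overall: false → rejected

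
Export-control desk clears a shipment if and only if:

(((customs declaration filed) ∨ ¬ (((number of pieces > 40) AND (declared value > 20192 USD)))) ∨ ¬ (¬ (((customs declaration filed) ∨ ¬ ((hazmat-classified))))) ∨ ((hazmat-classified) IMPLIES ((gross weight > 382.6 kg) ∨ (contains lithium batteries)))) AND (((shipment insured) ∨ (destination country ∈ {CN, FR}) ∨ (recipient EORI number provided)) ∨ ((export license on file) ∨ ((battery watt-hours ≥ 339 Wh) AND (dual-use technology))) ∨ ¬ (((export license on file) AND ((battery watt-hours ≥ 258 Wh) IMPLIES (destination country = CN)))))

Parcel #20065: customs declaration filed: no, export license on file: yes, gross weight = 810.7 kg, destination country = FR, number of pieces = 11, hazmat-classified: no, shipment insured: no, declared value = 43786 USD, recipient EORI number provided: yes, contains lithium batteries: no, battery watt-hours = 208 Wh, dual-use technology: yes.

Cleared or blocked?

Cleared

Atomic conditions:
  customs declaration filed: no → false
  number of pieces > 40: 11 > 40 is false
  declared value > 20192 USD: 43786 > 20192 is true
  hazmat-classified: no → false
  gross weight > 382.6 kg: 810.7 > 382.6 is true
  contains lithium batteries: no → false
  shipment insured: no → false
  destination country ∈ {CN, FR}: FR is in the set → true
  recipient EORI number provided: yes → true
  export license on file: yes → true
  battery watt-hours ≥ 339 Wh: 208 ≥ 339 is false
  dual-use technology: yes → true
  battery watt-hours ≥ 258 Wh: 208 ≥ 258 is false
  destination country = CN: FR == CN is false
Combine:
[1.1.2.1] false AND true = false
[1.1.2] NOT false = true
[1.1] false OR true = true
[1.2.1.1.2] NOT false = true
[1.2.1.1] false OR true = true
[1.2.1] NOT true = false
[1.2] NOT false = true
[1.3.2] true OR false = true
[1.3] false → true (antecedent false ⇒ implication holds) = true
[1] true OR true OR true = true
[2.1] false OR true OR true = true
[2.2.2] false AND true = false
[2.2] true OR false = true
[2.3.1.2] false → false (antecedent false ⇒ implication holds) = true
[2.3.1] true AND true = true
[2.3] NOT true = false
[2] true OR true OR false = true
[root] true AND true = true
Overall: true → cleared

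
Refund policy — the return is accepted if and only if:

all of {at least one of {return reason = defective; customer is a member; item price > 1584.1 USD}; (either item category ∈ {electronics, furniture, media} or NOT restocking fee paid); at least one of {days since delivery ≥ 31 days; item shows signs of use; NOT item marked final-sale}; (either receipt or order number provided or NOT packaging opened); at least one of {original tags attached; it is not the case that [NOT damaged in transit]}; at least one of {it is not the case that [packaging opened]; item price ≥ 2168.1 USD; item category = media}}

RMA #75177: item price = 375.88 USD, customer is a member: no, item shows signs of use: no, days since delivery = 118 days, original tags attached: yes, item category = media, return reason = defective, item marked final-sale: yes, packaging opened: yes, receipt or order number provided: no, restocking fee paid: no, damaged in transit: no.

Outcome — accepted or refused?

Atomic conditions:
  return reason = defective: defective == defective is true
  customer is a member: no → false
  item price > 1584.1 USD: 375.88 > 1584.1 is false
  item category ∈ {electronics, furniture, media}: media is in the set → true
  NOT restocking fee paid: no → true
  days since delivery ≥ 31 days: 118 ≥ 31 is true
  item shows signs of use: no → false
  NOT item marked final-sale: yes → false
  receipt or order number provided: no → false
  NOT packaging opened: yes → false
  original tags attached: yes → true
  NOT damaged in transit: no → true
  packaging opened: yes → true
  item price ≥ 2168.1 USD: 375.88 ≥ 2168.1 is false
  item category = media: media == media is true
Combine:
[1] true OR false OR false = true
[2] true OR true = true
[3] true OR false OR false = true
[4] false OR false = false
[5.2] NOT true = false
[5] true OR false = true
[6.1] NOT true = false
[6] false OR false OR true = true
[root] true AND true AND true AND false AND true AND true = false
Overall: false → refused

Refused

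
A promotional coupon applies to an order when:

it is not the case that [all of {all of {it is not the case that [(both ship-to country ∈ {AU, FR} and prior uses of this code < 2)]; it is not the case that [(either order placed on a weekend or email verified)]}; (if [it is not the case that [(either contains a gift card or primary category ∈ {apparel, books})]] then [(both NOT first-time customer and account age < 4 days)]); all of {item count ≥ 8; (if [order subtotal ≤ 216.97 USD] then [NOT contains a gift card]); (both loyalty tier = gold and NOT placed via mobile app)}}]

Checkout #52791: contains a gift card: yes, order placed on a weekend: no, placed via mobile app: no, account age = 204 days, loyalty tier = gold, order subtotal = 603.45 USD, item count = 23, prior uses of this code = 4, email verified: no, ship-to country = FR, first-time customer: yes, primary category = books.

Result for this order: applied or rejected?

Atomic conditions:
  ship-to country ∈ {AU, FR}: FR is in the set → true
  prior uses of this code < 2: 4 < 2 is false
  order placed on a weekend: no → false
  email verified: no → false
  contains a gift card: yes → true
  primary category ∈ {apparel, books}: books is in the set → true
  NOT first-time customer: yes → false
  account age < 4 days: 204 < 4 is false
  item count ≥ 8: 23 ≥ 8 is true
  order subtotal ≤ 216.97 USD: 603.45 ≤ 216.97 is false
  NOT contains a gift card: yes → false
  loyalty tier = gold: gold == gold is true
  NOT placed via mobile app: no → true
Combine:
[1.1.1.1] true AND false = false
[1.1.1] NOT false = true
[1.1.2.1] false OR false = false
[1.1.2] NOT false = true
[1.1] true AND true = true
[1.2.1.1] true OR true = true
[1.2.1] NOT true = false
[1.2.2] false AND false = false
[1.2] false → false (antecedent false ⇒ implication holds) = true
[1.3.2] false → false (antecedent false ⇒ implication holds) = true
[1.3.3] true AND true = true
[1.3] true AND true AND true = true
[1] true AND true AND true = true
[root] NOT true = false
Overall: false → rejected

Rejected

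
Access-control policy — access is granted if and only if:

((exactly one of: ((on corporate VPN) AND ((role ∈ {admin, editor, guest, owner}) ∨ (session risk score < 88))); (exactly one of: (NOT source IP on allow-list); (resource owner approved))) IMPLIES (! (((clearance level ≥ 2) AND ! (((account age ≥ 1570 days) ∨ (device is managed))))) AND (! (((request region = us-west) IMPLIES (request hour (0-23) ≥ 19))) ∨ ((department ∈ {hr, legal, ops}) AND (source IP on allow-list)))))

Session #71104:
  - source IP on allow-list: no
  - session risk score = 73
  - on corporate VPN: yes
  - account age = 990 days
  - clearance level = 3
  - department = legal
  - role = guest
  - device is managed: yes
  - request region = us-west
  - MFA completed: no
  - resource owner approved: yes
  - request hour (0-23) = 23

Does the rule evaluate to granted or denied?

Atomic conditions:
  on corporate VPN: yes → true
  role ∈ {admin, editor, guest, owner}: guest is in the set → true
  session risk score < 88: 73 < 88 is true
  NOT source IP on allow-list: no → true
  resource owner approved: yes → true
  clearance level ≥ 2: 3 ≥ 2 is true
  account age ≥ 1570 days: 990 ≥ 1570 is false
  device is managed: yes → true
  request region = us-west: us-west == us-west is true
  request hour (0-23) ≥ 19: 23 ≥ 19 is true
  department ∈ {hr, legal, ops}: legal is in the set → true
  source IP on allow-list: no → false
Combine:
[1.1.2] true OR true = true
[1.1] true AND true = true
[1.2] exactly-one(true, true) = false
[1] exactly-one(true, false) = true
[2.1.1.2.1] false OR true = true
[2.1.1.2] NOT true = false
[2.1.1] true AND false = false
[2.1] NOT false = true
[2.2.1.1] true → true = true
[2.2.1] NOT true = false
[2.2.2] true AND false = false
[2.2] false OR false = false
[2] true AND false = false
[root] true → false = false
Overall: false → denied

Denied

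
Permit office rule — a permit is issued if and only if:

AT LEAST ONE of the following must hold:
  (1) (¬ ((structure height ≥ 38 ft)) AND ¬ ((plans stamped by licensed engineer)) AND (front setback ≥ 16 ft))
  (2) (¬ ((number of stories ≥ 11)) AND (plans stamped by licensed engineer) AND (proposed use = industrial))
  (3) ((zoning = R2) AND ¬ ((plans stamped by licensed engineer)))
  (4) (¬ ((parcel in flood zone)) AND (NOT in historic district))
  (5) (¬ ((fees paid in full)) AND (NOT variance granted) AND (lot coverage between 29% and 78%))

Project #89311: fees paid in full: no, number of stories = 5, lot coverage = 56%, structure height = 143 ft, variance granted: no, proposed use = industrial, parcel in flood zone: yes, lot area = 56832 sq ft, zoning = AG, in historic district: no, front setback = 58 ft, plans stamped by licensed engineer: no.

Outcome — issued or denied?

Atomic conditions:
  structure height ≥ 38 ft: 143 ≥ 38 is true
  plans stamped by licensed engineer: no → false
  front setback ≥ 16 ft: 58 ≥ 16 is true
  number of stories ≥ 11: 5 ≥ 11 is false
  proposed use = industrial: industrial == industrial is true
  zoning = R2: AG == R2 is false
  parcel in flood zone: yes → true
  NOT in historic district: no → true
  fees paid in full: no → false
  NOT variance granted: no → true
  lot coverage between 29% and 78%: 56 in [29, 78] is true
Combine:
[1.1] NOT true = false
[1.2] NOT false = true
[1] false AND true AND true = false
[2.1] NOT false = true
[2] true AND false AND true = false
[3.2] NOT false = true
[3] false AND true = false
[4.1] NOT true = false
[4] false AND true = false
[5.1] NOT false = true
[5] true AND true AND true = true
[root] false OR false OR false OR false OR true = true
Overall: true → issued

Issued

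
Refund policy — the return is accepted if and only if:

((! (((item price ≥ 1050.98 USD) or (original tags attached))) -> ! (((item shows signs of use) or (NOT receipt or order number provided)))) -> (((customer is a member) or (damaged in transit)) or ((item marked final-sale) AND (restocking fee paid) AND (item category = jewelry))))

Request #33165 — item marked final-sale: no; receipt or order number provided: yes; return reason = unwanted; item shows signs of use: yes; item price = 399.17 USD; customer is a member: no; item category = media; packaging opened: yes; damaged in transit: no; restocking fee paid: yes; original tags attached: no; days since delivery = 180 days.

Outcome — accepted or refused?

Atomic conditions:
  item price ≥ 1050.98 USD: 399.17 ≥ 1050.98 is false
  original tags attached: no → false
  item shows signs of use: yes → true
  NOT receipt or order number provided: yes → false
  customer is a member: no → false
  damaged in transit: no → false
  item marked final-sale: no → false
  restocking fee paid: yes → true
  item category = jewelry: media == jewelry is false
Combine:
[1.1.1] false OR false = false
[1.1] NOT false = true
[1.2.1] true OR false = true
[1.2] NOT true = false
[1] true → false = false
[2.1] false OR false = false
[2.2] false AND true AND false = false
[2] false OR false = false
[root] false → false (antecedent false ⇒ implication holds) = true
Overall: true → accepted

Accepted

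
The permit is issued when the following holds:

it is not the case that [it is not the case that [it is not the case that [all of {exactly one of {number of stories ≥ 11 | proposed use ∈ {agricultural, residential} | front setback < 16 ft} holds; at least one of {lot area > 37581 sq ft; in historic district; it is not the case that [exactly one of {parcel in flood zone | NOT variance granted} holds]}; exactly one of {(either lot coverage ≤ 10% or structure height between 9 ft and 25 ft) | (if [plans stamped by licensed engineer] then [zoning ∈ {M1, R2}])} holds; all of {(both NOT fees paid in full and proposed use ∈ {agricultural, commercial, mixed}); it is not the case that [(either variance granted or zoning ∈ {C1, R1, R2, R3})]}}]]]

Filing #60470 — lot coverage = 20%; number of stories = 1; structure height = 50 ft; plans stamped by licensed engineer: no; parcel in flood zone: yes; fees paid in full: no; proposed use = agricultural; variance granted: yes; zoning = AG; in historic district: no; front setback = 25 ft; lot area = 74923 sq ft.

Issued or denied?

Issued

Atomic conditions:
  number of stories ≥ 11: 1 ≥ 11 is false
  proposed use ∈ {agricultural, residential}: agricultural is in the set → true
  front setback < 16 ft: 25 < 16 is false
  lot area > 37581 sq ft: 74923 > 37581 is true
  in historic district: no → false
  parcel in flood zone: yes → true
  NOT variance granted: yes → false
  lot coverage ≤ 10%: 20 ≤ 10 is false
  structure height between 9 ft and 25 ft: 50 in [9, 25] is false
  plans stamped by licensed engineer: no → false
  zoning ∈ {M1, R2}: AG is not in the set → false
  NOT fees paid in full: no → true
  proposed use ∈ {agricultural, commercial, mixed}: agricultural is in the set → true
  variance granted: yes → true
  zoning ∈ {C1, R1, R2, R3}: AG is not in the set → false
Combine:
[1.1.1.1] exactly-one(false, true, false) = true
[1.1.1.2.3.1] exactly-one(true, false) = true
[1.1.1.2.3] NOT true = false
[1.1.1.2] true OR false OR false = true
[1.1.1.3.1] false OR false = false
[1.1.1.3.2] false → false (antecedent false ⇒ implication holds) = true
[1.1.1.3] exactly-one(false, true) = true
[1.1.1.4.1] true AND true = true
[1.1.1.4.2.1] true OR false = true
[1.1.1.4.2] NOT true = false
[1.1.1.4] true AND false = false
[1.1.1] true AND true AND true AND false = false
[1.1] NOT false = true
[1] NOT true = false
[root] NOT false = true
Overall: true → issued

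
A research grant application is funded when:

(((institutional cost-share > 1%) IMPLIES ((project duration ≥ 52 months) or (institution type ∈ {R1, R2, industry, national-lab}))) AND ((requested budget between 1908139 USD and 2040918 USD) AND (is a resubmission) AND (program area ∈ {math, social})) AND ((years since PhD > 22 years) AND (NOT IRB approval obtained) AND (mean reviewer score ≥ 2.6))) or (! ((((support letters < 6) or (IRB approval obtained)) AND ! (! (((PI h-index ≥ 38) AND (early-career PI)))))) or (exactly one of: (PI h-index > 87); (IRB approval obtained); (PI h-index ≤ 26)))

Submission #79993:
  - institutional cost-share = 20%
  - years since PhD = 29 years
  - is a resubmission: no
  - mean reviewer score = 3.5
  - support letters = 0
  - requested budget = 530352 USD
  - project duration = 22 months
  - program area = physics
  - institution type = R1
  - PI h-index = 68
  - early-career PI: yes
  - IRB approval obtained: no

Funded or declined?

Declined

Atomic conditions:
  institutional cost-share > 1%: 20 > 1 is true
  project duration ≥ 52 months: 22 ≥ 52 is false
  institution type ∈ {R1, R2, industry, national-lab}: R1 is in the set → true
  requested budget between 1908139 USD and 2040918 USD: 530352 in [1908139, 2040918] is false
  is a resubmission: no → false
  program area ∈ {math, social}: physics is not in the set → false
  years since PhD > 22 years: 29 > 22 is true
  NOT IRB approval obtained: no → true
  mean reviewer score ≥ 2.6: 3.5 ≥ 2.6 is true
  support letters < 6: 0 < 6 is true
  IRB approval obtained: no → false
  PI h-index ≥ 38: 68 ≥ 38 is true
  early-career PI: yes → true
  PI h-index > 87: 68 > 87 is false
  PI h-index ≤ 26: 68 ≤ 26 is false
Combine:
[1.1.2] false OR true = true
[1.1] true → true = true
[1.2] false AND false AND false = false
[1.3] true AND true AND true = true
[1] true AND false AND true = false
[2.1.1.1] true OR false = true
[2.1.1.2.1.1] true AND true = true
[2.1.1.2.1] NOT true = false
[2.1.1.2] NOT false = true
[2.1.1] true AND true = true
[2.1] NOT true = false
[2.2] exactly-one(false, false, false) = false
[2] false OR false = false
[root] false OR false = false
Overall: false → declined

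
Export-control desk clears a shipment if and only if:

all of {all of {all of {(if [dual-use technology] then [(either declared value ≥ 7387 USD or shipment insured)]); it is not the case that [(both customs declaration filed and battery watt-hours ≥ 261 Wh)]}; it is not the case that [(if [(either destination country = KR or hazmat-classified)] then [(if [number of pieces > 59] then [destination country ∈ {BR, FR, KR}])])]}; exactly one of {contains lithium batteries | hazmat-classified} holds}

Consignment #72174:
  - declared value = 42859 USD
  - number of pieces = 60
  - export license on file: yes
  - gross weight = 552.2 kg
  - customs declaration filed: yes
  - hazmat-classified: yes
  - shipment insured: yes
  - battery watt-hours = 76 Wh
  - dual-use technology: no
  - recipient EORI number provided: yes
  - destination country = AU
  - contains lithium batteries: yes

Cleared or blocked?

Atomic conditions:
  dual-use technology: no → false
  declared value ≥ 7387 USD: 42859 ≥ 7387 is true
  shipment insured: yes → true
  customs declaration filed: yes → true
  battery watt-hours ≥ 261 Wh: 76 ≥ 261 is false
  destination country = KR: AU == KR is false
  hazmat-classified: yes → true
  number of pieces > 59: 60 > 59 is true
  destination country ∈ {BR, FR, KR}: AU is not in the set → false
  contains lithium batteries: yes → true
Combine:
[1.1.1.2] true OR true = true
[1.1.1] false → true (antecedent false ⇒ implication holds) = true
[1.1.2.1] true AND false = false
[1.1.2] NOT false = true
[1.1] true AND true = true
[1.2.1.1] false OR true = true
[1.2.1.2] true → false = false
[1.2.1] true → false = false
[1.2] NOT false = true
[1] true AND true = true
[2] exactly-one(true, true) = false
[root] true AND false = false
Overall: false → blocked

Blocked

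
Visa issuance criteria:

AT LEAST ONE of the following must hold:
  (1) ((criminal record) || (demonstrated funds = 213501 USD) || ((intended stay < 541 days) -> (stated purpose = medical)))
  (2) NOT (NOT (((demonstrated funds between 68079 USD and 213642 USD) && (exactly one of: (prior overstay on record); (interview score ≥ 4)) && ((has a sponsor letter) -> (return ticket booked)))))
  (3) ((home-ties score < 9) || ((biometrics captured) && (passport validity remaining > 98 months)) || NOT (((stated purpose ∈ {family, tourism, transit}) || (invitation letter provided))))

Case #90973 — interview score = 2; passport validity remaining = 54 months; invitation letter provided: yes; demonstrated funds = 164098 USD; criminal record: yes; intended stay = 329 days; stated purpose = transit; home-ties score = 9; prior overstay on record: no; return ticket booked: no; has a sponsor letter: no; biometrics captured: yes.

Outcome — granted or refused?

Granted

Atomic conditions:
  criminal record: yes → true
  demonstrated funds = 213501 USD: 164098 == 213501 is false
  intended stay < 541 days: 329 < 541 is true
  stated purpose = medical: transit == medical is false
  demonstrated funds between 68079 USD and 213642 USD: 164098 in [68079, 213642] is true
  prior overstay on record: no → false
  interview score ≥ 4: 2 ≥ 4 is false
  has a sponsor letter: no → false
  return ticket booked: no → false
  home-ties score < 9: 9 < 9 is false
  biometrics captured: yes → true
  passport validity remaining > 98 months: 54 > 98 is false
  stated purpose ∈ {family, tourism, transit}: transit is in the set → true
  invitation letter provided: yes → true
Combine:
[1.3] true → false = false
[1] true OR false OR false = true
[2.1.1.2] exactly-one(false, false) = false
[2.1.1.3] false → false (antecedent false ⇒ implication holds) = true
[2.1.1] true AND false AND true = false
[2.1] NOT false = true
[2] NOT true = false
[3.2] true AND false = false
[3.3.1] true OR true = true
[3.3] NOT true = false
[3] false OR false OR false = false
[root] true OR false OR false = true
Overall: true → granted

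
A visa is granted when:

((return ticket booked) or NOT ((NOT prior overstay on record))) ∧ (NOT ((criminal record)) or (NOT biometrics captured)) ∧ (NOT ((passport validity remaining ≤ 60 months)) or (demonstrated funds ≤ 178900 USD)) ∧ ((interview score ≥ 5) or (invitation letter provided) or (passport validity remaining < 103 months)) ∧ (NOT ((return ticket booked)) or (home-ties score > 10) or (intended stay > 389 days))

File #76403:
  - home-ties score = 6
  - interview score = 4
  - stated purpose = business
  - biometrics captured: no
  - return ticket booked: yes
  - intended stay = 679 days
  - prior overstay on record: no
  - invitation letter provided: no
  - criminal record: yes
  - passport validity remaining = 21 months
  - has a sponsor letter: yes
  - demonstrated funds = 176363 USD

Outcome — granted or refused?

Granted

Atomic conditions:
  return ticket booked: yes → true
  NOT prior overstay on record: no → true
  criminal record: yes → true
  NOT biometrics captured: no → true
  passport validity remaining ≤ 60 months: 21 ≤ 60 is true
  demonstrated funds ≤ 178900 USD: 176363 ≤ 178900 is true
  interview score ≥ 5: 4 ≥ 5 is false
  invitation letter provided: no → false
  passport validity remaining < 103 months: 21 < 103 is true
  home-ties score > 10: 6 > 10 is false
  intended stay > 389 days: 679 > 389 is true
Combine:
[1.2] NOT true = false
[1] true OR false = true
[2.1] NOT true = false
[2] false OR true = true
[3.1] NOT true = false
[3] false OR true = true
[4] false OR false OR true = true
[5.1] NOT true = false
[5] false OR false OR true = true
[root] true AND true AND true AND true AND true = true
Overall: true → granted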